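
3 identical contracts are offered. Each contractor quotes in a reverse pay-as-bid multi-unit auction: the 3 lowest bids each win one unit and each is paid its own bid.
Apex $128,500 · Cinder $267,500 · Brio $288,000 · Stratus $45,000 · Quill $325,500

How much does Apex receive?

Sorting: 45,000 (Stratus), 128,500 (Apex), 267,500 (Cinder), 288,000 (Brio), 325,500 (Quill)
Lowest 3: Stratus, Apex, Cinder.
Apex wins → own bid $128,500.

Apex is paid $128,500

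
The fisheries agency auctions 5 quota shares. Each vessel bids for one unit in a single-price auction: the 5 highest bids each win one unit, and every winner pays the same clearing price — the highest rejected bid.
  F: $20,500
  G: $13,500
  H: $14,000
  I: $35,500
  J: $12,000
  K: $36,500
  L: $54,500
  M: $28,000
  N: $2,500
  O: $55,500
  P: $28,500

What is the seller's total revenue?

Ordering the bids: 55,500 (O), 54,500 (L), 36,500 (K), 35,500 (I), 28,500 (P), 28,000 (M), 20,500 (F), …
The 5 highest are O, L, K, I, P.
Clearing price = highest rejected bid = $28,000.
Total revenue = 5 × $28,000 = $140,000.

Total revenue: $140,000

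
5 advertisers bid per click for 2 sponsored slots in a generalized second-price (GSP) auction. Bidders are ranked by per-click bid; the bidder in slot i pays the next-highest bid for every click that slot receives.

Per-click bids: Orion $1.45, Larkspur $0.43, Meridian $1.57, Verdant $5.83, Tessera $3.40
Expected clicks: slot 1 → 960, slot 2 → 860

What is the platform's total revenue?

Ranked by bid: $5.83 (Verdant) > $3.40 (Tessera) > $1.57 (Meridian) > …
Slot 1: Verdant pays $3.40 × 960 = $3264.00
Slot 2: Tessera pays $1.57 × 860 = $1350.20
Total = $4614.20

Total revenue: $4614.20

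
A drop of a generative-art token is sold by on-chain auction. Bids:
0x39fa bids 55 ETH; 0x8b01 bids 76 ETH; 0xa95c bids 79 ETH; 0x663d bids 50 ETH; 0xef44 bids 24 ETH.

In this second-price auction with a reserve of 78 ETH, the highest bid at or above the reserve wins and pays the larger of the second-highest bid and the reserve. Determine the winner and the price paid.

Bids ranked: 79 (0xa95c) > 76 (0x8b01) > 55 (0x39fa) > 50 (0x663d) > 24 (0xef44)
Highest eligible bid: 0xa95c at 79 ETH.
max(second-highest 76 ETH, reserve 78 ETH) = 78 ETH.

0xa95c pays 78 ETH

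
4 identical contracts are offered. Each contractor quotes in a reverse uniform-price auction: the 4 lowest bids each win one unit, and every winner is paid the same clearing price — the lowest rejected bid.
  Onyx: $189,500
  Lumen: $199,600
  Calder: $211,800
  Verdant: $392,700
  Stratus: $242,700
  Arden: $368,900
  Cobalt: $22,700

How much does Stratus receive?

Ordering the bids: 22,700 (Cobalt), 189,500 (Onyx), 199,600 (Lumen), 211,800 (Calder), 242,700 (Stratus), 368,900 (Arden), …
Winners (4 units): Cobalt, Onyx, Lumen, Calder.
First losing bid is Stratus's $242,700, which sets the uniform price.
Stratus does not win → is paid $0.

Stratus is paid $0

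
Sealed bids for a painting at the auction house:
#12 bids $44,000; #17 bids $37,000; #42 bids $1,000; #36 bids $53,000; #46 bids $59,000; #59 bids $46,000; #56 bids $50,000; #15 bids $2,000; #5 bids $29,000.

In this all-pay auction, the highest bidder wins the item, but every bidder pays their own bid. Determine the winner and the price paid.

#46 pays $59,000

Sorting bids: 59,000 (#46) > 53,000 (#36) > 50,000 (#56) > 46,000 (#59) > 44,000 (#12) > 37,000 (#17) > …
#46 is highest and takes the item; every bidder forfeits their bid.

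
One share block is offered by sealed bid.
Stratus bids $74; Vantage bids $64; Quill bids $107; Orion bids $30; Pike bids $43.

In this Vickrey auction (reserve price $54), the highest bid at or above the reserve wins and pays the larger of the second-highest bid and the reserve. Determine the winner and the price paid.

Bids in order: 107 (Quill) > 74 (Stratus) > 64 (Vantage) > 43 (Pike) > 30 (Orion)
Quill has the top bid at or above the reserve ($107).
Second-highest bid $74 exceeds the reserve $54 → payment $74.

Quill pays $74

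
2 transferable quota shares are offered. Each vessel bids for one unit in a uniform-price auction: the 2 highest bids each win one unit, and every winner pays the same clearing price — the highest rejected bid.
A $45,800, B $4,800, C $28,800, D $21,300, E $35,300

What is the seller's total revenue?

Sorting: 45,800 (A), 35,300 (E), 28,800 (C), 21,300 (D), …
Winners (2 units): A, E.
Highest unsuccessful bid: $28,800 → clearing price.
Total revenue = 2 × $28,800 = $57,600.

Total revenue: $57,600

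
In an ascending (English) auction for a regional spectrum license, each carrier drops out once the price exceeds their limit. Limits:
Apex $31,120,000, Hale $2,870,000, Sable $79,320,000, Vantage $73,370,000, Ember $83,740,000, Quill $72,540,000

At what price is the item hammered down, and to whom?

Ember wins at $79,320,000

Sorting limits: 83,740,000 (Ember) > 79,320,000 (Sable) > 73,370,000 (Vantage) > 72,540,000 (Quill) > 31,120,000 (Apex) > 2,870,000 (Hale)
Once the price passes $79,320,000, only Ember is left; the hammer falls at Sable's limit of $79,320,000.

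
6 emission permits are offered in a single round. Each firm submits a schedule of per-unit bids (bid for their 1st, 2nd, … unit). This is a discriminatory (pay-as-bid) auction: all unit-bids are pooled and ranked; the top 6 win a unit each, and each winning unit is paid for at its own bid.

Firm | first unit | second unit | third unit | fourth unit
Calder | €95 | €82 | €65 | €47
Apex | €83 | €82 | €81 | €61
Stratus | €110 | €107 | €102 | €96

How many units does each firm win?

All unit-bids, highest first — top 6: 110 (Stratus-1), 107 (Stratus-2), 102 (Stratus-3), 96 (Stratus-4), 95 (Calder-1), 83 (Apex-1)
Next rejected bid: €82 (not a price — pay-as-bid).
Allocation: Apex 1, Calder 1, Stratus 4.

Apex 1, Calder 1, Stratus 4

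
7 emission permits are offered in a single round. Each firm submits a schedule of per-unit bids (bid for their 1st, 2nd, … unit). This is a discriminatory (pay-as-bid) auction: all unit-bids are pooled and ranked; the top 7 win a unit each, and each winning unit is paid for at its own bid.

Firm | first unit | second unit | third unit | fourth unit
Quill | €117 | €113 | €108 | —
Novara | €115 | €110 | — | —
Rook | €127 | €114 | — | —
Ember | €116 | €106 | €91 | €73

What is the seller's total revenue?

Total revenue: €812

All unit-bids, highest first — top 7: 127 (Rook-1), 117 (Quill-1), 116 (Ember-1), 115 (Novara-1), 114 (Rook-2), 113 (Quill-2), 110 (Novara-2)
Next rejected bid: €108 (not a price — pay-as-bid).
Each winning unit pays its own bid.
Revenue = 127 + 117 + 116 + 115 + 114 + 113 + 110 = €812.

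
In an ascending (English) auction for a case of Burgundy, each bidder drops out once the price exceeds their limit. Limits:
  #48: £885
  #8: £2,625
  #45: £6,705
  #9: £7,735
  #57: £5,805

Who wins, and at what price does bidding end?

Limits in order: 7,735 (#9) > 6,705 (#45) > 5,805 (#57) > 2,625 (#8) > 885 (#48)
#45 is the last rival to drop out, at £6,705; #9 remains and wins at that price.

#9 wins at £6,705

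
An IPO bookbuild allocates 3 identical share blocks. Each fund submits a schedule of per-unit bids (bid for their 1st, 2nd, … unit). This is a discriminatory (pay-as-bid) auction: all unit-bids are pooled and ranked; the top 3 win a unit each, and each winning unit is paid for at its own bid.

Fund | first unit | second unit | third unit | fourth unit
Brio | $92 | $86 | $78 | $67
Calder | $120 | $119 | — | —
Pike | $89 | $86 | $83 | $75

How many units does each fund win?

Brio 1, Calder 2

Merging the schedules and taking the best 3: 120 (Calder-1), 119 (Calder-2), 92 (Brio-1)
Next rejected bid: $89 (not a price — pay-as-bid).
Allocation: Brio 1, Calder 2.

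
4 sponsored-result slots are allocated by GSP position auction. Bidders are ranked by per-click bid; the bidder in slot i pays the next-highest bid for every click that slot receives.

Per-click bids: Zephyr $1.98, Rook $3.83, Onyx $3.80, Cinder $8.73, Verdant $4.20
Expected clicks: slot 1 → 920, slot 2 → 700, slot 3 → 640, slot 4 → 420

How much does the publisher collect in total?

Total revenue: $9808.60

Ranked by bid: $8.73 (Cinder) > $4.20 (Verdant) > $3.83 (Rook) > $3.80 (Onyx) > $1.98 (Zephyr)
Slot 1: Cinder pays $4.20 × 920 = $3864.00
Slot 2: Verdant pays $3.83 × 700 = $2681.00
Slot 3: Rook pays $3.80 × 640 = $2432.00
Slot 4: Onyx pays $1.98 × 420 = $831.60
Total = $9808.60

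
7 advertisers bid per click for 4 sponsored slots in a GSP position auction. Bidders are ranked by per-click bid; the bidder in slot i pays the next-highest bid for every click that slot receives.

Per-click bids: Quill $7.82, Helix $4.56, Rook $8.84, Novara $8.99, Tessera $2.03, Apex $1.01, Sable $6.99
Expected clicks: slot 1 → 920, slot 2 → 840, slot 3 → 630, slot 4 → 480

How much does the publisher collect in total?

Sorting advertisers: $8.99 (Novara) > $8.84 (Rook) > $7.82 (Quill) > $6.99 (Sable) > $4.56 (Helix) > …
Slot 1: Novara pays $8.84 × 920 = $8132.80
Slot 2: Rook pays $7.82 × 840 = $6568.80
Slot 3: Quill pays $6.99 × 630 = $4403.70
Slot 4: Sable pays $4.56 × 480 = $2188.80
Total = $21294.10

Total revenue: $21294.10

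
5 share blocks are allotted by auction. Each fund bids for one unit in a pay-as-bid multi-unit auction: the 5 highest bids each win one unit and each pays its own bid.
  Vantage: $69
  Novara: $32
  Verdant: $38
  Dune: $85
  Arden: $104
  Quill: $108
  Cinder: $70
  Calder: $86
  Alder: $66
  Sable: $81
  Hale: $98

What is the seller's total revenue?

Total revenue: $481

Bids ranked high→low: 108 (Quill), 104 (Arden), 98 (Hale), 86 (Calder), 85 (Dune), 81 (Sable), 70 (Cinder), …
The 5 highest are Quill, Arden, Hale, Calder, Dune.
Total revenue = 108 + 104 + 98 + 86 + 85 = $481.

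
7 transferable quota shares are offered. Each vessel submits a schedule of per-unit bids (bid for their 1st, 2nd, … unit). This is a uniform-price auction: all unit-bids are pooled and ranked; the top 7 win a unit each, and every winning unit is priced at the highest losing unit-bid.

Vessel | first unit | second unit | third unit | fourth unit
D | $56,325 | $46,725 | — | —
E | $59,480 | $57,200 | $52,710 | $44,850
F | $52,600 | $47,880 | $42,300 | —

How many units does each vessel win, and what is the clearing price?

Pooled unit-bids ranked (top 7): 59,480 (E-1), 57,200 (E-2), 56,325 (D-1), 52,710 (E-3), 52,600 (F-1), 47,880 (F-2), 46,725 (D-2)
Highest rejected unit-bid = $44,850.
Allocation: D 2, E 3, F 2.

D 2, E 3, F 2; clearing price $44,850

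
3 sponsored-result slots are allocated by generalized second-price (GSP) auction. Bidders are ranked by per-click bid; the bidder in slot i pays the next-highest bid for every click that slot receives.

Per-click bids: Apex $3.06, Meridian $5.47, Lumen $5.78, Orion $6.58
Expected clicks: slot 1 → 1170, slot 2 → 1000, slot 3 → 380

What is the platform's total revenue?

Per-click bids in order: $6.58 (Orion) > $5.78 (Lumen) > $5.47 (Meridian) > $3.06 (Apex)
Slot 1: Orion pays $5.78 × 1170 = $6762.60
Slot 2: Lumen pays $5.47 × 1000 = $5470.00
Slot 3: Meridian pays $3.06 × 380 = $1162.80
Total = $13395.40

Total revenue: $13395.40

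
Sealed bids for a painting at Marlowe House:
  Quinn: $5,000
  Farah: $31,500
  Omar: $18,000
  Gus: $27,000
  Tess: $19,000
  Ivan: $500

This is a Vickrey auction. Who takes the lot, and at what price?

Farah pays $27,000

Rule: the highest bidder wins and pays the second-highest bid.
Bids in order: 31,500 (Farah) > 27,000 (Gus) > 19,000 (Tess) > 18,000 (Omar) > 5,000 (Quinn) > 500 (Ivan)
Farah wins with the highest bid; price is set by the runner-up at $27,000.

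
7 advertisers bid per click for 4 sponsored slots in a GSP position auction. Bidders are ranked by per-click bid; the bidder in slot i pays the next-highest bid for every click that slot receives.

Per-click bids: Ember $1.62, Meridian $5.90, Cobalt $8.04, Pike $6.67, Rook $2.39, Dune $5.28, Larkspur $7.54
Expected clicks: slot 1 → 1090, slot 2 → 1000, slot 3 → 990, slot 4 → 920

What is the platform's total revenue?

Sorting advertisers: $8.04 (Cobalt) > $7.54 (Larkspur) > $6.67 (Pike) > $5.90 (Meridian) > $5.28 (Dune) > …
Slot 1: Cobalt pays $7.54 × 1090 = $8218.60
Slot 2: Larkspur pays $6.67 × 1000 = $6670.00
Slot 3: Pike pays $5.90 × 990 = $5841.00
Slot 4: Meridian pays $5.28 × 920 = $4857.60
Total = $25587.20

Total revenue: $25587.20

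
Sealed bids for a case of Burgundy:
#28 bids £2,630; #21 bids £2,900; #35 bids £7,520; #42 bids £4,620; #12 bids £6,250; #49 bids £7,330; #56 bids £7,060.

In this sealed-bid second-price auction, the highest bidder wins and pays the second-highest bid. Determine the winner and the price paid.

Rule: the highest bidder wins and pays the second-highest bid.
Bids in order: 7,520 (#35) > 7,330 (#49) > 7,060 (#56) > 6,250 (#12) > 4,620 (#42) > 2,900 (#21) > …
#35 wins with the highest bid; price is set by the runner-up at £7,330.

#35 pays £7,330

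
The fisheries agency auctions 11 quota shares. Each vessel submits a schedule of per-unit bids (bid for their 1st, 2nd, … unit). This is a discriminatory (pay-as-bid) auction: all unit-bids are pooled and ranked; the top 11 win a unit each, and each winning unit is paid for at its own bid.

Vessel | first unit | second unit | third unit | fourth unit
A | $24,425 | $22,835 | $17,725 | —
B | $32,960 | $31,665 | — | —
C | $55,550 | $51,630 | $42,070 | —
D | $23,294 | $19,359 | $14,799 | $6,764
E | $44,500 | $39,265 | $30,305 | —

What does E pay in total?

Pooled unit-bids ranked (top 11): 55,550 (C-1), 51,630 (C-2), 44,500 (E-1), 42,070 (C-3), 39,265 (E-2), 32,960 (B-1), 31,665 (B-2), 30,305 (E-3), 24,425 (A-1), 23,294 (D-1), 22,835 (A-2)
Next rejected bid: $19,359 (not a price — pay-as-bid).
E's winning unit-bids: 44,500 + 39,265 + 30,305 = $114,070.

E pays $114,070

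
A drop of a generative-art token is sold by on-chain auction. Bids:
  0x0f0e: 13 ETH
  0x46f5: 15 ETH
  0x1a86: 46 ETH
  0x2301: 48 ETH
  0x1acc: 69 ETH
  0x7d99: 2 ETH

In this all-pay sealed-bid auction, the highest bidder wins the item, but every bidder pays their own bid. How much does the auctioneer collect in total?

Sorting bids: 69 (0x1acc) > 48 (0x2301) > 46 (0x1a86) > 15 (0x46f5) > 13 (0x0f0e) > 2 (0x7d99)
Every bidder forfeits their bid regardless of winning.
Revenue = 13 + 15 + 46 + 48 + 69 + 2 = 193 ETH.

Total revenue: 193 ETH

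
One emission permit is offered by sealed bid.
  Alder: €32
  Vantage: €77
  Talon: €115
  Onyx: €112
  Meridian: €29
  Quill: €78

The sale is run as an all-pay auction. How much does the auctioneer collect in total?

Bids in order: 115 (Talon) > 112 (Onyx) > 78 (Quill) > 77 (Vantage) > 32 (Alder) > 29 (Meridian)
Talon wins with the top bid; all bids are sunk regardless.
Every bidder forfeits their bid regardless of winning.
Revenue = 32 + 77 + 115 + 112 + 29 + 78 = €443.

Total revenue: €443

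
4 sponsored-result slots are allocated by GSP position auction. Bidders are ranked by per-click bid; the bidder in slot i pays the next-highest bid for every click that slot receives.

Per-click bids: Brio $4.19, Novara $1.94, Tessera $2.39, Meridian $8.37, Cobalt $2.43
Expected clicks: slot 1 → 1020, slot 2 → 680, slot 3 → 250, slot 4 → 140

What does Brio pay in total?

Per-click bids in order: $8.37 (Meridian) > $4.19 (Brio) > $2.43 (Cobalt) > $2.39 (Tessera) > $1.94 (Novara)
Brio holds slot 2 → pays next bid $2.43 × 680 clicks = $1652.40.

Brio pays $1652.40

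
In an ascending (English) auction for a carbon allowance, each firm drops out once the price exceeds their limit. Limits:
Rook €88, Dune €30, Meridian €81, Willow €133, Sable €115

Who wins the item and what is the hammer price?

Limits in order: 133 (Willow) > 115 (Sable) > 88 (Rook) > 81 (Meridian) > 30 (Dune)
Once the price passes €115, only Willow is left; the hammer falls at Sable's limit of €115.

Willow wins at €115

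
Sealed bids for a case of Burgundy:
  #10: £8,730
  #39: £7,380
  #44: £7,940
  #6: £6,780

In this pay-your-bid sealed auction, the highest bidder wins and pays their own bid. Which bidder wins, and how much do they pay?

#10 pays £8,730

Bids in order: 8,730 (#10) > 7,940 (#44) > 7,380 (#39) > 6,780 (#6)
#10 is highest → pays own bid, £8,730.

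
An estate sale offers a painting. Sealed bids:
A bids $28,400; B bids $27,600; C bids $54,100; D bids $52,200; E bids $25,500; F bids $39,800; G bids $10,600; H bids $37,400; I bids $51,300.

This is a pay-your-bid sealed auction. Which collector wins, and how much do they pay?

Rule: the highest bidder wins and pays their own bid.
Sorting bids: 54,100 (C) > 52,200 (D) > 51,300 (I) > 39,800 (F) > 37,400 (H) > 28,400 (A) > …
First-price: C pays what they bid, $54,100.

C pays $54,100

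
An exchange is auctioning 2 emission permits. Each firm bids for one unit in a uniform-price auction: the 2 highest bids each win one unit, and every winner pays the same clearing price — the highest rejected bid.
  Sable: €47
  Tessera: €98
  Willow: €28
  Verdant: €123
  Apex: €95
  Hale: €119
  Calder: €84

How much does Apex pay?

Apex pays €0

Sorting: 123 (Verdant), 119 (Hale), 98 (Tessera), 95 (Apex), …
The 2 highest are Verdant, Hale.
Clearing price = highest rejected bid = €98.
Apex does not win → pays €0.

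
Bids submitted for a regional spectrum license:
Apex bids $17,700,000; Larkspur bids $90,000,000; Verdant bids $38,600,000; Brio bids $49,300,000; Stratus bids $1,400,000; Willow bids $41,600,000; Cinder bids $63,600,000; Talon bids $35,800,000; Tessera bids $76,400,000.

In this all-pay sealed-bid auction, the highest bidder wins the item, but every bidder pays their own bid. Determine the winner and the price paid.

Larkspur pays $90,000,000

Bids ranked: 90,000,000 (Larkspur) > 76,400,000 (Tessera) > 63,600,000 (Cinder) > 49,300,000 (Brio) > 41,600,000 (Willow) > 38,600,000 (Verdant) > …
Larkspur is highest and takes the item; every bidder forfeits their bid.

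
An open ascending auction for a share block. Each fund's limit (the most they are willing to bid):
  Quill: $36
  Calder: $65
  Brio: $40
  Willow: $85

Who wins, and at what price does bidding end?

Willow wins at $65

Limits ranked: 85 (Willow) > 65 (Calder) > 40 (Brio) > 36 (Quill)
Calder is the last rival to drop out, at $65; Willow remains and wins at that price.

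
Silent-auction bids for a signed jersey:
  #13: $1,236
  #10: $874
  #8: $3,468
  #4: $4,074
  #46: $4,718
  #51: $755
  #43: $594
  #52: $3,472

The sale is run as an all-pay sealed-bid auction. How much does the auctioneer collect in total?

Total revenue: $19,191

Bids ranked: 4,718 (#46) > 4,074 (#4) > 3,472 (#52) > 3,468 (#8) > 1,236 (#13) > 874 (#10) > …
Every bidder forfeits their bid regardless of winning.
Revenue = 1,236 + 874 + 3,468 + 4,074 + 4,718 + 755 + 594 + 3,472 = $19,191.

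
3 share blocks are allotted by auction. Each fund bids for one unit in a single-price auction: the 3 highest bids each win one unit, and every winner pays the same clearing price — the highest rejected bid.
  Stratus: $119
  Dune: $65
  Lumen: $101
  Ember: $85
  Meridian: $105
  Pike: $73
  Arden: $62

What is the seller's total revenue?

Sorting: 119 (Stratus), 105 (Meridian), 101 (Lumen), 85 (Ember), 73 (Pike), …
Winners (3 units): Stratus, Meridian, Lumen.
Clearing price = highest rejected bid = $85.
Total revenue = 3 × $85 = $255.

Total revenue: $255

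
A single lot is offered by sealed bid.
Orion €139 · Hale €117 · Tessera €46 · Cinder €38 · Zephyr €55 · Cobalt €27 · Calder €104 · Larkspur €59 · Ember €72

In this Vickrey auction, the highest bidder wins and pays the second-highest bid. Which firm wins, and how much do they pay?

Bids in order: 139 (Orion) > 117 (Hale) > 104 (Calder) > 72 (Ember) > 59 (Larkspur) > 55 (Zephyr) > …
Orion is highest; pays the second-highest bid, €117.

Orion pays €117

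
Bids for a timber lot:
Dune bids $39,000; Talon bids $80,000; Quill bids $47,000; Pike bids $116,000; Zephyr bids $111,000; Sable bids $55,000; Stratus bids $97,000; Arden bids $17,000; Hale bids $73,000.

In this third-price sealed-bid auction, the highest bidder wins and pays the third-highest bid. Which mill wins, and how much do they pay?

Pike pays $97,000

Rule: the highest bidder wins and pays the third-highest bid.
Sorting bids: 116,000 (Pike) > 111,000 (Zephyr) > 97,000 (Stratus) > 80,000 (Talon) > 73,000 (Hale) > 55,000 (Sable) > …
Pike wins; payment is bid #3 in the ranking = $97,000.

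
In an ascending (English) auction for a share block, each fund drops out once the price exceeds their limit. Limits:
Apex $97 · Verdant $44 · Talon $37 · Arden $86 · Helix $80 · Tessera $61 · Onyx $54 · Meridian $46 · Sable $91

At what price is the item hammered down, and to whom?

Apex wins at $91

Open ascending-bid auction: the price rises until one bidder remains; the winner pays the price at which the last rival dropped out.
Limits ranked: 97 (Apex) > 91 (Sable) > 86 (Arden) > 80 (Helix) > 61 (Tessera) > 54 (Onyx) > …
Bidding ends when Sable exits at $91; Apex takes it.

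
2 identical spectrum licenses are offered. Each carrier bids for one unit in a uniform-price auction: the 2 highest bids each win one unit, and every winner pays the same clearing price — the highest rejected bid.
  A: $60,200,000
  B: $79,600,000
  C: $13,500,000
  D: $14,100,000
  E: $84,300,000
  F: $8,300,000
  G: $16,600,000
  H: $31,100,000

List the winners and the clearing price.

E, B; each pays $60,200,000

Bids ranked high→low: 84,300,000 (E), 79,600,000 (B), 60,200,000 (A), 31,100,000 (H), …
Winners (2 units): E, B.
Clearing price = highest rejected bid = $60,200,000.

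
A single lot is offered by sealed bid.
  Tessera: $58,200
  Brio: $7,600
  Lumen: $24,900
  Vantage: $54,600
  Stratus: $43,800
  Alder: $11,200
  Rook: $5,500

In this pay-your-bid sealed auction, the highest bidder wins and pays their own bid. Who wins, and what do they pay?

Tessera pays $58,200

Pay-your-bid sealed auction: the highest bidder wins and pays their own bid.
Bids ranked: 58,200 (Tessera) > 54,600 (Vantage) > 43,800 (Stratus) > 24,900 (Lumen) > 11,200 (Alder) > 7,600 (Brio) > …
Tessera is highest → pays own bid, $58,200.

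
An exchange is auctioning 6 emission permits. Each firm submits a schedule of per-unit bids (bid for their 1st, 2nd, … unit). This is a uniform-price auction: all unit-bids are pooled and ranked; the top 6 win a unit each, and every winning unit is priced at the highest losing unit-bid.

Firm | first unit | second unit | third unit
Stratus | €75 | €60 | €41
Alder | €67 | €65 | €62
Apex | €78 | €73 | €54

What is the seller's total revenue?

Total revenue: €360

Pooled unit-bids ranked (top 6): 78 (Apex-1), 75 (Stratus-1), 73 (Apex-2), 67 (Alder-1), 65 (Alder-2), 62 (Alder-3)
Highest rejected unit-bid = €60.
Allocation: Alder 3, Apex 2, Stratus 1. Every unit priced at €60.
Revenue = 6 × 60 = €360.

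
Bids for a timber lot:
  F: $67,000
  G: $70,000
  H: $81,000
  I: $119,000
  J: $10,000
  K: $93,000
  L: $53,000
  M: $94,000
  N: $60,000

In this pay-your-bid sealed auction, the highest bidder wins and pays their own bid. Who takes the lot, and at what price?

Bids ranked: 119,000 (I) > 94,000 (M) > 93,000 (K) > 81,000 (H) > 70,000 (G) > 67,000 (F) > …
First-price: I pays what they bid, $119,000.

I pays $119,000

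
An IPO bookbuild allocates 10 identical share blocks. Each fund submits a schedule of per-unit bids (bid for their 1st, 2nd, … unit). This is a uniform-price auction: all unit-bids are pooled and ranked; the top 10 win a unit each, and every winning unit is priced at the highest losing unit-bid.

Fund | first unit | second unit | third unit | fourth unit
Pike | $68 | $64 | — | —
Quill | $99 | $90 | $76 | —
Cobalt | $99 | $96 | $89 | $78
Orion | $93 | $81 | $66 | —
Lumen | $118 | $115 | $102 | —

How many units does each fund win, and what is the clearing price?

Cobalt 3, Lumen 3, Orion 2, Quill 2; clearing price $78

Merging the schedules and taking the best 10: 118 (Lumen-1), 115 (Lumen-2), 102 (Lumen-3), 99 (Quill-1), 99 (Cobalt-1), 96 (Cobalt-2), 93 (Orion-1), 90 (Quill-2), 89 (Cobalt-3), 81 (Orion-2)
Highest rejected unit-bid = $78.
Allocation: Cobalt 3, Lumen 3, Orion 2, Quill 2.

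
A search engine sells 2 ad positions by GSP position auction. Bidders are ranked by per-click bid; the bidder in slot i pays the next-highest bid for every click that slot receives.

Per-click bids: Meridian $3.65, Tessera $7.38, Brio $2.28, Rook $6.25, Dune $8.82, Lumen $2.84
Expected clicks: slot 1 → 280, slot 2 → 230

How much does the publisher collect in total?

Ranked by bid: $8.82 (Dune) > $7.38 (Tessera) > $6.25 (Rook) > …
Slot 1: Dune pays $7.38 × 280 = $2066.40
Slot 2: Tessera pays $6.25 × 230 = $1437.50
Total = $3503.90

Total revenue: $3503.90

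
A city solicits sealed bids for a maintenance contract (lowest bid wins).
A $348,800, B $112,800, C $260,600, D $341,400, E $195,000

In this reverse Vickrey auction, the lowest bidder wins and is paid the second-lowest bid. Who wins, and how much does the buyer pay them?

B is paid $195,000

Rule: the lowest bidder wins and is paid the second-lowest bid.
Sorting bids: 112,800 (B) < 195,000 (E) < 260,600 (C) < 341,400 (D) < 348,800 (A)
B is lowest; is paid the second-lowest bid, $195,000.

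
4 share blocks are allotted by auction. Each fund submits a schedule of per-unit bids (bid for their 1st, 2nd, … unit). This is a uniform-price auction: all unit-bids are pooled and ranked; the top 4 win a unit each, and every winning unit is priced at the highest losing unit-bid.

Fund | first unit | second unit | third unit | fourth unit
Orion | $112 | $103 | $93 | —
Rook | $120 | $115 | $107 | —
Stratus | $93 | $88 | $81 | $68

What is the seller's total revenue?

Total revenue: $412

Merging the schedules and taking the best 4: 120 (Rook-1), 115 (Rook-2), 112 (Orion-1), 107 (Rook-3)
Highest rejected unit-bid = $103.
Allocation: Orion 1, Rook 3. Every unit priced at $103.
Revenue = 4 × 103 = $412.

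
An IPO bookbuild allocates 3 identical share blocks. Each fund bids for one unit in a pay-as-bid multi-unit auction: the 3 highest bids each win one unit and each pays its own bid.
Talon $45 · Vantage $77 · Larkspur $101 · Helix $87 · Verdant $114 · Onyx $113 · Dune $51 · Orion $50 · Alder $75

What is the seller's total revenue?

Sorting: 114 (Verdant), 113 (Onyx), 101 (Larkspur), 87 (Helix), 77 (Vantage), …
The 3 highest are Verdant, Onyx, Larkspur.
Total revenue = 114 + 113 + 101 = $328.

Total revenue: $328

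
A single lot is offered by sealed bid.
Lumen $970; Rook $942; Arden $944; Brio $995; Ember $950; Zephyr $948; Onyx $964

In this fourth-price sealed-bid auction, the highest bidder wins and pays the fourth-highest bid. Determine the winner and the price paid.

Fourth-price sealed-bid auction: the highest bidder wins and pays the fourth-highest bid.
Bids ranked: 995 (Brio) > 970 (Lumen) > 964 (Onyx) > 950 (Ember) > 948 (Zephyr) > 944 (Arden) > …
Brio is highest; pays the fourth-highest bid, $950.

Brio pays $950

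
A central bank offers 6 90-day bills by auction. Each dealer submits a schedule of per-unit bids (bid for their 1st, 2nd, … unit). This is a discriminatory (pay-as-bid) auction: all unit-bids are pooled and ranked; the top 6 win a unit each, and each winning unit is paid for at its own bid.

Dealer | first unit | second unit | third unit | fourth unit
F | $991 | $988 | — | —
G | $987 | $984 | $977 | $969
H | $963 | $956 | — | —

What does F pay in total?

F pays $1,979

All unit-bids, highest first — top 6: 991 (F-1), 988 (F-2), 987 (G-1), 984 (G-2), 977 (G-3), 969 (G-4)
Next rejected bid: $963 (not a price — pay-as-bid).
F's winning unit-bids: 991 + 988 = $1,979.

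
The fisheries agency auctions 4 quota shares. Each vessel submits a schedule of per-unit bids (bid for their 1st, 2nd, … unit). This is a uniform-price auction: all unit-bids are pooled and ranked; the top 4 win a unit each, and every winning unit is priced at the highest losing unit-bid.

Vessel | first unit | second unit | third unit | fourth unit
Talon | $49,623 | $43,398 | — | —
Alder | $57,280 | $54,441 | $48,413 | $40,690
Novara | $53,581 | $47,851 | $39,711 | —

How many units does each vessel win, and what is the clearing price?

Alder 2, Novara 1, Talon 1; clearing price $48,413

Pooled unit-bids ranked (top 4): 57,280 (Alder-1), 54,441 (Alder-2), 53,581 (Novara-1), 49,623 (Talon-1)
Highest rejected unit-bid = $48,413.
Allocation: Alder 2, Novara 1, Talon 1.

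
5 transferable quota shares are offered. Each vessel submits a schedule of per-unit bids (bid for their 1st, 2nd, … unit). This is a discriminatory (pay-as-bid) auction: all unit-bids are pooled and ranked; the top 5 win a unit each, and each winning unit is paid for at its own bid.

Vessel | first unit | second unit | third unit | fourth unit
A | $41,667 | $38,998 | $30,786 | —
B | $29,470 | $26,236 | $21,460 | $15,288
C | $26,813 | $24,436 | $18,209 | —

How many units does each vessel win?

Merging the schedules and taking the best 5: 41,667 (A-1), 38,998 (A-2), 30,786 (A-3), 29,470 (B-1), 26,813 (C-1)
Next rejected bid: $26,236 (not a price — pay-as-bid).
Allocation: A 3, B 1, C 1.

A 3, B 1, C 1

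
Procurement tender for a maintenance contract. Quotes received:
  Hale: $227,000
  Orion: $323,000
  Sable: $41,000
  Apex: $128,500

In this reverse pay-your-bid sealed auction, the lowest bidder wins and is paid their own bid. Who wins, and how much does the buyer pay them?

Sorting bids: 41,000 (Sable) < 128,500 (Apex) < 227,000 (Hale) < 323,000 (Orion)
Sable is lowest → is paid own bid, $41,000.

Sable is paid $41,000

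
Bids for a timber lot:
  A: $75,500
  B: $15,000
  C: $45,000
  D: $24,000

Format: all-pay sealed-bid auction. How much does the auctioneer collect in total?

Total revenue: $159,500

Sorting bids: 75,500 (A) > 45,000 (C) > 24,000 (D) > 15,000 (B)
A wins with the top bid; all bids are sunk regardless.
Every bidder forfeits their bid regardless of winning.
Revenue = 75,500 + 15,000 + 45,000 + 24,000 = $159,500.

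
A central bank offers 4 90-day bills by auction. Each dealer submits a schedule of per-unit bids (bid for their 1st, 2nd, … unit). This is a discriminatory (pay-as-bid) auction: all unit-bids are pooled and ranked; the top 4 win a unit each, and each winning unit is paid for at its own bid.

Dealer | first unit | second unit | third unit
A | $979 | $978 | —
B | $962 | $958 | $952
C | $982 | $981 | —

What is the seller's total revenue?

Pooled unit-bids ranked (top 4): 982 (C-1), 981 (C-2), 979 (A-1), 978 (A-2)
Next rejected bid: $962 (not a price — pay-as-bid).
Each winning unit pays its own bid.
Revenue = 982 + 981 + 979 + 978 = $3,920.

Total revenue: $3,920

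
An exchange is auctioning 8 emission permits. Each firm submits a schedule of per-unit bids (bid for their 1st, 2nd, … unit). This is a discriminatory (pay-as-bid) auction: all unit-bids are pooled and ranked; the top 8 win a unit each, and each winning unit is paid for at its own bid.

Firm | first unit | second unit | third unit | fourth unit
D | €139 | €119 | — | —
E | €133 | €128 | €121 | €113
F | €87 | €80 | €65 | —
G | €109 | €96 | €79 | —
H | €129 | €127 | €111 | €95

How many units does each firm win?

Merging the schedules and taking the best 8: 139 (D-1), 133 (E-1), 129 (H-1), 128 (E-2), 127 (H-2), 121 (E-3), 119 (D-2), 113 (E-4)
Next rejected bid: €111 (not a price — pay-as-bid).
Allocation: D 2, E 4, H 2.

D 2, E 4, H 2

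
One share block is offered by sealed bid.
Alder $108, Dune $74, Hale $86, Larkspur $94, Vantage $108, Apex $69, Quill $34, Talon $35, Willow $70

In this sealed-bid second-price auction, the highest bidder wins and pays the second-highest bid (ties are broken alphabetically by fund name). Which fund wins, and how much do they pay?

Alder pays $108

Rule: the highest bidder wins and pays the second-highest bid.
Bids in order: 108 (Alder) > 108 (Vantage) > 94 (Larkspur) > 86 (Hale) > 74 (Dune) > 70 (Willow) > …
Tie at $108 → Alder wins by tie-break.
Alder is highest; pays the second-highest bid, $108.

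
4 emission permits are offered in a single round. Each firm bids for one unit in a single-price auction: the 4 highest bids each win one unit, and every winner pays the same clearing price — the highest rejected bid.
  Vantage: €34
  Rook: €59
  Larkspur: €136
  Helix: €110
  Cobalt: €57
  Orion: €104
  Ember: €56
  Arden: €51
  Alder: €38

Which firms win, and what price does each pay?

Larkspur, Helix, Orion, Rook; each pays €57

Sorting: 136 (Larkspur), 110 (Helix), 104 (Orion), 59 (Rook), 57 (Cobalt), 56 (Ember), …
Winners (4 units): Larkspur, Helix, Orion, Rook.
Highest unsuccessful bid: €57 → clearing price.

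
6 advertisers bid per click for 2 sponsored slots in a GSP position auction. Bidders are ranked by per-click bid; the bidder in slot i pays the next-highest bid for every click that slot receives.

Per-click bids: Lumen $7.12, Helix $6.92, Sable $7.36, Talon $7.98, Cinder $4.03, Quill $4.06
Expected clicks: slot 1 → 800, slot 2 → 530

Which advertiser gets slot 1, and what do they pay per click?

Talon; $7.36 per click

Ranked by bid: $7.98 (Talon) > $7.36 (Sable) > $7.12 (Lumen) > …
Slot 1 goes to the first-ranked bidder, Talon, who pays the next bid down: $7.36/click.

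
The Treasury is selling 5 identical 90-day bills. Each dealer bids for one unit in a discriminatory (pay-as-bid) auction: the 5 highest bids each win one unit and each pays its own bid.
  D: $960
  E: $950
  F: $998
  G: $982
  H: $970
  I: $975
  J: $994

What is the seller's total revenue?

Total revenue: $4,919

Bids ranked high→low: 998 (F), 994 (J), 982 (G), 975 (I), 970 (H), 960 (D), 950 (E)
Top 5: F, J, G, I, H.
Total revenue = 998 + 994 + 982 + 975 + 970 = $4,919.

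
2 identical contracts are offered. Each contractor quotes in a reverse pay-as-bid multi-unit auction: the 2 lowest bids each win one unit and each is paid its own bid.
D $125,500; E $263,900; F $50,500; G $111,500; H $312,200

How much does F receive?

Sorting: 50,500 (F), 111,500 (G), 125,500 (D), 263,900 (E), …
Lowest 2: F, G.
F wins → own bid $50,500.

F is paid $50,500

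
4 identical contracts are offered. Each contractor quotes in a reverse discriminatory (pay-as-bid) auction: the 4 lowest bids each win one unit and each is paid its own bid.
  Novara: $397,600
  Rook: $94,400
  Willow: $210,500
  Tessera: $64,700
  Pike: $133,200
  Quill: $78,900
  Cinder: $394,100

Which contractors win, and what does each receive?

Sorting: 64,700 (Tessera), 78,900 (Quill), 94,400 (Rook), 133,200 (Pike), 210,500 (Willow), 394,100 (Cinder), …
The 4 lowest are Tessera, Quill, Rook, Pike.
Each winner is paid its own bid: Tessera $64,700, Quill $78,900, Rook $94,400, Pike $133,200.

Tessera $64,700, Quill $78,900, Rook $94,400, Pike $133,200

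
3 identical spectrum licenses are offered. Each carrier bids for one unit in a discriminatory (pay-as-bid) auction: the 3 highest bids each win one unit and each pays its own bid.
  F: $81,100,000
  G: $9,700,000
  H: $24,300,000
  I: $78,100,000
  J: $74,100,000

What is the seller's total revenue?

Total revenue: $233,300,000

Bids ranked high→low: 81,100,000 (F), 78,100,000 (I), 74,100,000 (J), 24,300,000 (H), 9,700,000 (G)
Winners (3 units): F, I, J.
Total revenue = 81,100,000 + 78,100,000 + 74,100,000 = $233,300,000.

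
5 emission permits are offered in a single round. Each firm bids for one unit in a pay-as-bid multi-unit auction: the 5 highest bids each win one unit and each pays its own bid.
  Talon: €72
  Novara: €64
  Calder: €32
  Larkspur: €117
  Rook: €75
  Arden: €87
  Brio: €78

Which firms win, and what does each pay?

Larkspur €117, Arden €87, Brio €78, Rook €75, Talon €72

Ordering the bids: 117 (Larkspur), 87 (Arden), 78 (Brio), 75 (Rook), 72 (Talon), 64 (Novara), 32 (Calder)
Winners (5 units): Larkspur, Arden, Brio, Rook, Talon.
Each winner pays its own bid: Larkspur €117, Arden €87, Brio €78, Rook €75, Talon €72.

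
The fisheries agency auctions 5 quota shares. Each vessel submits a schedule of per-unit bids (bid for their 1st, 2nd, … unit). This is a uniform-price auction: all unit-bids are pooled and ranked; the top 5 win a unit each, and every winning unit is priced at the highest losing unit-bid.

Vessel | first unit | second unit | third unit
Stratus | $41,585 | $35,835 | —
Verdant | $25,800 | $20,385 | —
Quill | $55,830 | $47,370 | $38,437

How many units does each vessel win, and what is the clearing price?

Quill 3, Stratus 2; clearing price $25,800

Merging the schedules and taking the best 5: 55,830 (Quill-1), 47,370 (Quill-2), 41,585 (Stratus-1), 38,437 (Quill-3), 35,835 (Stratus-2)
First bid not allocated: $25,800.
Allocation: Quill 3, Stratus 2.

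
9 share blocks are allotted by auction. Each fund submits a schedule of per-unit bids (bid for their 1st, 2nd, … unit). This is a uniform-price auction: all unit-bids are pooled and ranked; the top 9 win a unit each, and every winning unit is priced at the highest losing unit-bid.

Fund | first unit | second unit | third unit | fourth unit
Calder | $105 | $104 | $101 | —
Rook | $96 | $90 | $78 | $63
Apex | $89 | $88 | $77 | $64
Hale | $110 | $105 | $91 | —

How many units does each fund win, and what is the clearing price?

Apex 1, Calder 3, Hale 3, Rook 2; clearing price $88

All unit-bids, highest first — top 9: 110 (Hale-1), 105 (Calder-1), 105 (Hale-2), 104 (Calder-2), 101 (Calder-3), 96 (Rook-1), 91 (Hale-3), 90 (Rook-2), 89 (Apex-1)
The (k+1)-th unit-bid is $88.
Allocation: Apex 1, Calder 3, Hale 3, Rook 2.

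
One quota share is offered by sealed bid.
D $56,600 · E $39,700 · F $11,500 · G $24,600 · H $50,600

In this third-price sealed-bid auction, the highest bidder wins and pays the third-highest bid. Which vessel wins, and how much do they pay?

D pays $39,700

Sorting bids: 56,600 (D) > 50,600 (H) > 39,700 (E) > 24,600 (G) > 11,500 (F)
D is highest; pays the third-highest bid, $39,700.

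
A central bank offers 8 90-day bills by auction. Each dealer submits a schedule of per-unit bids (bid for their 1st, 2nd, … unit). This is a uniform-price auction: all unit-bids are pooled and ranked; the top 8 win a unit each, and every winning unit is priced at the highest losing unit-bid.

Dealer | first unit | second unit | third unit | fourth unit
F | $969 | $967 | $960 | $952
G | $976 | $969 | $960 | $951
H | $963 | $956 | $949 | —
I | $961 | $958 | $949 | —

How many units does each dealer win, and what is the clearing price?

Pooled unit-bids ranked (top 8): 976 (G-1), 969 (F-1), 969 (G-2), 967 (F-2), 963 (H-1), 961 (I-1), 960 (F-3), 960 (G-3)
Highest rejected unit-bid = $958.
Allocation: F 3, G 3, H 1, I 1.

F 3, G 3, H 1, I 1; clearing price $958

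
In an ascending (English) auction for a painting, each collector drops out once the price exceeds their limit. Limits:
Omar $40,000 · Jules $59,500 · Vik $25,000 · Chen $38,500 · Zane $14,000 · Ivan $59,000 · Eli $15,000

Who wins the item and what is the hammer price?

Jules wins at $59,000

Sorting limits: 59,500 (Jules) > 59,000 (Ivan) > 40,000 (Omar) > 38,500 (Chen) > 25,000 (Vik) > 15,000 (Eli) > …
Bidding ends when Ivan exits at $59,000; Jules takes it.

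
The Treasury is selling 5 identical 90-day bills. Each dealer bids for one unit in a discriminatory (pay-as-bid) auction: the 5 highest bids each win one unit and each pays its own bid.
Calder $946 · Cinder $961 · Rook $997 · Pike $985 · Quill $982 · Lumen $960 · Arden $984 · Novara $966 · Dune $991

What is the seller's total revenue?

Total revenue: $4,939

Ordering the bids: 997 (Rook), 991 (Dune), 985 (Pike), 984 (Arden), 982 (Quill), 966 (Novara), 961 (Cinder), …
Winners (5 units): Rook, Dune, Pike, Arden, Quill.
Total revenue = 997 + 991 + 985 + 984 + 982 = $4,939.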